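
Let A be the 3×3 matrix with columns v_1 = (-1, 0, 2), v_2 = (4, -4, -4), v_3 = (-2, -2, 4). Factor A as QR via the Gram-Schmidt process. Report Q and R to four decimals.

v_1 = (-1, 0, 2); ‖v_1‖ = 2.2361, so q_1 = (-0.4472, 0.0000, 0.8944).
q_1·v_2 = (-0.4472)·4 + 0.0000·(-4) + 0.8944·(-4) = -5.3666.
u_2 = v_2 + 5.3666·q_1 = (1.6000, -4.0000, 0.8000).
‖u_2‖ = 4.3818, so q_2 = (0.3651, -0.9129, 0.1826).
q_1·v_3 = (-0.4472)·(-2) + 0.0000·(-2) + 0.8944·4 = 4.4721; q_2·v_3 = 0.3651·(-2) + (-0.9129)·(-2) + 0.1826·4 = 1.8257.
u_3 = v_3 − 4.4721·q_1 − 1.8257·q_2 = (-0.6667, -0.3333, -0.3333).
‖u_3‖ = 0.8165, so q_3 = (-0.8165, -0.4082, -0.4082).

Q = [[-0.4472, 0.3651, -0.8165], [0.0000, -0.9129, -0.4082], [0.8944, 0.1826, -0.4082]], R = [[2.2361, -5.3666, 4.4721], [0.0000, 4.3818, 1.8257], [0.0000, 0.0000, 0.8165]]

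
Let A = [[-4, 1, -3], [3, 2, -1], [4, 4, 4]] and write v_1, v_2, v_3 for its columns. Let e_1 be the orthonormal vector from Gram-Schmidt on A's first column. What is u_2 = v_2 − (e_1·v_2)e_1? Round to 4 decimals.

v_1 = (-4, 3, 4); ‖v_1‖ = 6.4031, so e_1 = (-0.6247, 0.4685, 0.6247).
e_1·v_2 = (-0.6247)·1 + 0.4685·2 + 0.6247·4 = 2.8111.
u_2 = v_2 − 2.8111·e_1 = (2.7561, 0.6829, 2.2439).

u_2 = (2.7561, 0.6829, 2.2439)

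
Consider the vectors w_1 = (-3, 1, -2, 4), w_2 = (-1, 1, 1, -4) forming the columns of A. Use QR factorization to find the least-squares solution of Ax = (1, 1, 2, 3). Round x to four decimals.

x = (-0.0695, -0.5775)

w_1 = (-3, 1, -2, 4); ‖w_1‖ = 5.4772, so e_1 = (-0.5477, 0.1826, -0.3651, 0.7303).
e_1·w_2 = (-0.5477)·(-1) + 0.1826·1 + (-0.3651)·1 + 0.7303·(-4) = -2.5560.
u_2 = w_2 + 2.5560·e_1 = (-2.4000, 1.4667, 0.0667, -2.1333).
‖u_2‖ = 3.5308, so e_2 = (-0.6797, 0.4154, 0.0189, -0.6042).
Qᵀb = (1.0954, -2.0392).
Back-substitute: x_2 = -2.0392/3.5308 = -0.5775.
x_1 = (1.0954 + 2.5560·(-0.5775))/5.4772 = -0.0695.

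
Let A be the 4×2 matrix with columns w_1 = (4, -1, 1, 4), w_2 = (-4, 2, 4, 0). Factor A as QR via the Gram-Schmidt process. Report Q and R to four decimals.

w_1 = (4, -1, 1, 4); ‖w_1‖ = 5.8310, so e_1 = (0.6860, -0.1715, 0.1715, 0.6860).
e_1·w_2 = 0.6860·(-4) + (-0.1715)·2 + 0.1715·4 + 0.6860·0 = -2.4010.
u_2 = w_2 + 2.4010·e_1 = (-2.3529, 1.5882, 4.4118, 1.6471).
‖u_2‖ = 5.4987, so e_2 = (-0.4279, 0.2888, 0.8023, 0.2995).

Q = [[0.6860, -0.4279], [-0.1715, 0.2888], [0.1715, 0.8023], [0.6860, 0.2995]], R = [[5.8310, -2.4010], [0.0000, 5.4987]]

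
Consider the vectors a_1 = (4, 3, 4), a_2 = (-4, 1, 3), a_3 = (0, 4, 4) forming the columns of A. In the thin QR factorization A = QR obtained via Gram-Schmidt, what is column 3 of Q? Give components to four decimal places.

a_1 = (4, 3, 4); ‖a_1‖ = 6.4031, so q_1 = (0.6247, 0.4685, 0.6247).
q_1·a_2 = 0.6247·(-4) + 0.4685·1 + 0.6247·3 = -0.1562.
u_2 = a_2 + 0.1562·q_1 = (-3.9024, 1.0732, 3.0976).
‖u_2‖ = 5.0966, so q_2 = (-0.7657, 0.2106, 0.6078).
q_1·a_3 = 0.6247·0 + 0.4685·4 + 0.6247·4 = 4.3729; q_2·a_3 = (-0.7657)·0 + 0.2106·4 + 0.6078·4 = 3.2733.
u_3 = a_3 − 4.3729·q_1 − 3.2733·q_2 = (-0.2254, 1.2620, -0.7211).
‖u_3‖ = 1.4708, so q_3 = (-0.1532, 0.8580, -0.4903).

q_3 = (-0.1532, 0.8580, -0.4903)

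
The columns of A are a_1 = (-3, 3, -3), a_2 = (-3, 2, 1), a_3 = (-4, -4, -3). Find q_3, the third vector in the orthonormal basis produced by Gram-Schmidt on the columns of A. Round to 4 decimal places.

a_1 = (-3, 3, -3); ‖a_1‖ = 5.1962, so q_1 = (-0.5774, 0.5774, -0.5774).
q_1·a_2 = (-0.5774)·(-3) + 0.5774·2 + (-0.5774)·1 = 2.3094.
u_2 = a_2 − 2.3094·q_1 = (-1.6667, 0.6667, 2.3333).
‖u_2‖ = 2.9439, so q_2 = (-0.5661, 0.2265, 0.7926).
q_1·a_3 = (-0.5774)·(-4) + 0.5774·(-4) + (-0.5774)·(-3) = 1.7321; q_2·a_3 = (-0.5661)·(-4) + 0.2265·(-4) + 0.7926·(-3) = -1.0190.
u_3 = a_3 − 1.7321·q_1 + 1.0190·q_2 = (-3.5769, -4.7692, -1.1923).
‖u_3‖ = 6.0796, so q_3 = (-0.5883, -0.7845, -0.1961).

q_3 = (-0.5883, -0.7845, -0.1961)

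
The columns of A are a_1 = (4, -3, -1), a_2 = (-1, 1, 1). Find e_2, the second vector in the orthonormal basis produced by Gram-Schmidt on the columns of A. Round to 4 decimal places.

e_1 = a_1/‖a_1‖ = (4, -3, -1)/5.0990 = (0.7845, -0.5883, -0.1961).
r_{12} = e_1·a_2 = -1.5689.
u_2 = a_2 + 1.5689·e_1 = (0.2308, 0.0769, 0.6923).
‖u_2‖ = 0.7338, so e_2 = (0.3145, 0.1048, 0.9435).

e_2 = (0.3145, 0.1048, 0.9435)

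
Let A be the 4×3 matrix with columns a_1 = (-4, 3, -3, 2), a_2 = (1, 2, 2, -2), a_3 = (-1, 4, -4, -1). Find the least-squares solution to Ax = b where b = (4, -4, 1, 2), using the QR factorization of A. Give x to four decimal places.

x = (-0.8737, -0.9940, -0.0673)

a_1 = (-4, 3, -3, 2); ‖a_1‖ = 6.1644, so e_1 = (-0.6489, 0.4867, -0.4867, 0.3244).
e_1·a_2 = (-0.6489)·1 + 0.4867·2 + (-0.4867)·2 + 0.3244·(-2) = -1.2978.
u_2 = a_2 + 1.2978·e_1 = (0.1579, 2.6316, 1.3684, -1.5789).
‖u_2‖ = 3.3639, so e_2 = (0.0469, 0.7823, 0.4068, -0.4694).
e_1·a_3 = (-0.6489)·(-1) + 0.4867·4 + (-0.4867)·(-4) + 0.3244·(-1) = 4.2178; e_2·a_3 = 0.0469·(-1) + 0.7823·4 + 0.4068·(-4) + (-0.4694)·(-1) = 1.9245.
u_3 = a_3 − 4.2178·e_1 − 1.9245·e_2 = (1.6465, 0.4419, -2.7302, -1.4651).
‖u_3‖ = 3.5365, so e_3 = (0.4656, 0.1249, -0.7720, -0.4143).
Qᵀb = (-4.3800, -3.4734, -0.2380).
Back-substitute: x_3 = -0.2380/3.5365 = -0.0673.
x_2 = (-3.4734 − 1.9245·(-0.0673))/3.3639 = -0.9940.
x_1 = (-4.3800 + 1.2978·(-0.9940) − 4.2178·(-0.0673))/6.1644 = -0.8737.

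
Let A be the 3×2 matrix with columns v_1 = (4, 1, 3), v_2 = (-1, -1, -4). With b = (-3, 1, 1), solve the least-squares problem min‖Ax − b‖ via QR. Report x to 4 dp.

x = (-0.9944, -1.0503)

e_1 = v_1/‖v_1‖ = (4, 1, 3)/5.0990 = (0.7845, 0.1961, 0.5883).
r_{12} = e_1·v_2 = -3.3340.
u_2 = v_2 + 3.3340·e_1 = (1.6154, -0.3462, -2.0385).
‖u_2‖ = 2.6239, so e_2 = (0.6157, -0.1319, -0.7769).
Qᵀb = (-1.5689, -2.7558).
Back-substitute: x_2 = -2.7558/2.6239 = -1.0503.
x_1 = (-1.5689 + 3.3340·(-1.0503))/5.0990 = -0.9944.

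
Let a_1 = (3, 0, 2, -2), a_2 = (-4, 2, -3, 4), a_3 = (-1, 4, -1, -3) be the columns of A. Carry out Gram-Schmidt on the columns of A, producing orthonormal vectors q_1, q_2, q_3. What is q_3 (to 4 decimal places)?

q_1 = a_1/‖a_1‖ = (3, 0, 2, -2)/4.1231 = (0.7276, 0.0000, 0.4851, -0.4851).
r_{12} = q_1·a_2 = -6.3059.
u_2 = a_2 + 6.3059·q_1 = (0.5882, 2.0000, 0.0588, 0.9412).
‖u_2‖ = 2.2881, so q_2 = (0.2571, 0.8741, 0.0257, 0.4113).
r_{13} = q_1·a_3 = 0.2425; r_{23} = q_2·a_3 = 1.9796.
u_3 = a_3 − 0.2425·q_1 − 1.9796·q_2 = (-1.6854, 2.2697, -1.1685, -3.6966).
‖u_3‖ = 4.7982, so q_3 = (-0.3513, 0.4730, -0.2435, -0.7704).

q_3 = (-0.3513, 0.4730, -0.2435, -0.7704)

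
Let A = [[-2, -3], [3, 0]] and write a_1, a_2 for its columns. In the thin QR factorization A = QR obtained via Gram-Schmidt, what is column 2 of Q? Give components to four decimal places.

e_2 = (-0.8321, -0.5547)

a_1 = (-2, 3); ‖a_1‖ = 3.6056, so e_1 = (-0.5547, 0.8321).
e_1·a_2 = (-0.5547)·(-3) + 0.8321·0 = 1.6641.
u_2 = a_2 − 1.6641·e_1 = (-2.0769, -1.3846).
‖u_2‖ = 2.4962, so e_2 = (-0.8321, -0.5547).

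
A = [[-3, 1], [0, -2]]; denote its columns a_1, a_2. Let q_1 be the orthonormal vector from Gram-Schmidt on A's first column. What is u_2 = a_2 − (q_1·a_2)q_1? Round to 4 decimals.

a_1 = (-3, 0); ‖a_1‖ = 3.0000, so q_1 = (-1.0000, 0.0000).
q_1·a_2 = (-1.0000)·1 + 0.0000·(-2) = -1.0000.
u_2 = a_2 + 1.0000·q_1 = (0.0000, -2.0000).

u_2 = (0.0000, -2.0000)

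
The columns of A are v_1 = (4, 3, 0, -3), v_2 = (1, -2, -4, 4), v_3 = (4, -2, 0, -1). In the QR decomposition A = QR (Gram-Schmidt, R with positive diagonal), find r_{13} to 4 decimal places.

r_{13} = 2.2295

v_1 = (4, 3, 0, -3); ‖v_1‖ = 5.8310, so q_1 = (0.6860, 0.5145, 0.0000, -0.5145).
r_{13} = q_1·v_3 = 2.2295.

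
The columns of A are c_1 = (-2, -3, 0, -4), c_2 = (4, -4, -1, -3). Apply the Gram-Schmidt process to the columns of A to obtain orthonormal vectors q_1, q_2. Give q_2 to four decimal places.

q_1 = c_1/‖c_1‖ = (-2, -3, 0, -4)/5.3852 = (-0.3714, -0.5571, 0.0000, -0.7428).
r_{12} = q_1·c_2 = 2.9711.
u_2 = c_2 − 2.9711·q_1 = (5.1034, -2.3448, -1.0000, -0.7931).
‖u_2‖ = 5.7595, so q_2 = (0.8861, -0.4071, -0.1736, -0.1377).

q_2 = (0.8861, -0.4071, -0.1736, -0.1377)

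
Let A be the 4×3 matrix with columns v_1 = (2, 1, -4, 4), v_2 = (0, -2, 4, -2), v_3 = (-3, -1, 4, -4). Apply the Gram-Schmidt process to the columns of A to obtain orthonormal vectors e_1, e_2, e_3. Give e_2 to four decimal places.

e_1 = v_1/‖v_1‖ = (2, 1, -4, 4)/6.0828 = (0.3288, 0.1644, -0.6576, 0.6576).
r_{12} = e_1·v_2 = -4.2744.
u_2 = v_2 + 4.2744·e_1 = (1.4054, -1.2973, 1.1892, 0.8108).
‖u_2‖ = 2.3937, so e_2 = (0.5871, -0.5420, 0.4968, 0.3387).

e_2 = (0.5871, -0.5420, 0.4968, 0.3387)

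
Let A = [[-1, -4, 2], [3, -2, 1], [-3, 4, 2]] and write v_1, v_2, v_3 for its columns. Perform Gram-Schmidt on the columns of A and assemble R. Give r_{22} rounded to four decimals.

q_1 = v_1/‖v_1‖ = (-1, 3, -3)/4.3589 = (-0.2294, 0.6882, -0.6882).
r_{12} = q_1·v_2 = -3.2118.
u_2 = v_2 + 3.2118·q_1 = (-4.7368, 0.2105, 1.7895).
r_{22} = ‖u_2‖ = 5.0680.

r_{22} = 5.0680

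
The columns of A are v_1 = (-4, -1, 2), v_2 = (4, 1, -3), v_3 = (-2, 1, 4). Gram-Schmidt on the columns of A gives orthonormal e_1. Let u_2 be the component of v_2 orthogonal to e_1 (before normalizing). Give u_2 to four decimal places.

e_1 = v_1/‖v_1‖ = (-4, -1, 2)/4.5826 = (-0.8729, -0.2182, 0.4364).
r_{12} = e_1·v_2 = -5.0190.
u_2 = v_2 + 5.0190·e_1 = (-0.3810, -0.0952, -0.8095).

u_2 = (-0.3810, -0.0952, -0.8095)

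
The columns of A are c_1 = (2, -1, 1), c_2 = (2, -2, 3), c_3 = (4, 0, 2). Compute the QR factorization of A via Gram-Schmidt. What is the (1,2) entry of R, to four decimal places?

c_1 = (2, -1, 1); ‖c_1‖ = 2.4495, so q_1 = (0.8165, -0.4082, 0.4082).
r_{12} = q_1·c_2 = 3.6742.

r_{12} = 3.6742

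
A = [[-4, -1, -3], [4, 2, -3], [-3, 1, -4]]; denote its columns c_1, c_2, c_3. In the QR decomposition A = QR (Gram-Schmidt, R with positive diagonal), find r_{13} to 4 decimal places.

r_{13} = 1.8741

c_1 = (-4, 4, -3); ‖c_1‖ = 6.4031, so e_1 = (-0.6247, 0.6247, -0.4685).
r_{13} = e_1·c_3 = 1.8741.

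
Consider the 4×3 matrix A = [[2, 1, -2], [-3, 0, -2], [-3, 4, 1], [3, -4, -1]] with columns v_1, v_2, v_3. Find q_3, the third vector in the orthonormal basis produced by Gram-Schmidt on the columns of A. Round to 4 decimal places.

q_3 = (-0.7310, -0.6701, 0.0914, -0.0914)

q_1 = v_1/‖v_1‖ = (2, -3, -3, 3)/5.5678 = (0.3592, -0.5388, -0.5388, 0.5388).
r_{12} = q_1·v_2 = -3.9513.
u_2 = v_2 + 3.9513·q_1 = (2.4194, -2.1290, 1.8710, -1.8710).
‖u_2‖ = 4.1698, so q_2 = (0.5802, -0.5106, 0.4487, -0.4487).
r_{13} = q_1·v_3 = -0.7184; r_{23} = q_2·v_3 = 0.7581.
u_3 = v_3 + 0.7184·q_1 − 0.7581·q_2 = (-2.1818, -2.0000, 0.2727, -0.2727).
‖u_3‖ = 2.9848, so q_3 = (-0.7310, -0.6701, 0.0914, -0.0914).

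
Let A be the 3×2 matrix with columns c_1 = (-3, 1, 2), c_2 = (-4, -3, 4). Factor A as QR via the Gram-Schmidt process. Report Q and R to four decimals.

Q = [[-0.8018, -0.0792], [0.2673, -0.9340], [0.5345, 0.3483]], R = [[3.7417, 4.5434], [0.0000, 4.5119]]

c_1 = (-3, 1, 2); ‖c_1‖ = 3.7417, so q_1 = (-0.8018, 0.2673, 0.5345).
q_1·c_2 = (-0.8018)·(-4) + 0.2673·(-3) + 0.5345·4 = 4.5434.
u_2 = c_2 − 4.5434·q_1 = (-0.3571, -4.2143, 1.5714).
‖u_2‖ = 4.5119, so q_2 = (-0.0792, -0.9340, 0.3483).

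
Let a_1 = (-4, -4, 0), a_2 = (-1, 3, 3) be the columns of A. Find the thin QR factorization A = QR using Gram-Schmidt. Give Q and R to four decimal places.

Q = [[-0.7071, -0.4851], [-0.7071, 0.4851], [0.0000, 0.7276]], R = [[5.6569, -1.4142], [0.0000, 4.1231]]

e_1 = a_1/‖a_1‖ = (-4, -4, 0)/5.6569 = (-0.7071, -0.7071, 0.0000).
r_{12} = e_1·a_2 = -1.4142.
u_2 = a_2 + 1.4142·e_1 = (-2.0000, 2.0000, 3.0000).
‖u_2‖ = 4.1231, so e_2 = (-0.4851, 0.4851, 0.7276).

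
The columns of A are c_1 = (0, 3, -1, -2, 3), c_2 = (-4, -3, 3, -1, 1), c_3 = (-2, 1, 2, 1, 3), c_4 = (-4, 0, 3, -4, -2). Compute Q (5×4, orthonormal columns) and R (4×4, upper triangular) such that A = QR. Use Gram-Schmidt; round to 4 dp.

Q = [[0.0000, -0.6873, -0.0585, -0.2402], [0.6255, -0.3586, 0.2995, 0.6133], [-0.2085, 0.4632, 0.3694, 0.4296], [-0.4170, -0.2764, 0.8015, -0.1809], [0.6255, 0.3287, 0.3579, -0.5907]], R = [[4.7958, -1.4596, 1.6681, -0.2085], [0.0000, 5.8198, 2.6521, 4.5871], [0.0000, 0.0000, 3.0304, -2.5797], [0.0000, 0.0000, 0.0000, 4.1545]]

c_1 = (0, 3, -1, -2, 3); ‖c_1‖ = 4.7958, so e_1 = (0.0000, 0.6255, -0.2085, -0.4170, 0.6255).
e_1·c_2 = 0.0000·(-4) + 0.6255·(-3) + (-0.2085)·3 + (-0.4170)·(-1) + 0.6255·1 = -1.4596.
u_2 = c_2 + 1.4596·e_1 = (-4.0000, -2.0870, 2.6957, -1.6087, 1.9130).
‖u_2‖ = 5.8198, so e_2 = (-0.6873, -0.3586, 0.4632, -0.2764, 0.3287).
e_1·c_3 = 0.0000·(-2) + 0.6255·1 + (-0.2085)·2 + (-0.4170)·1 + 0.6255·3 = 1.6681; e_2·c_3 = (-0.6873)·(-2) + (-0.3586)·1 + 0.4632·2 + (-0.2764)·1 + 0.3287·3 = 2.6521.
u_3 = c_3 − 1.6681·e_1 − 2.6521·e_2 = (-0.1772, 0.9076, 1.1194, 2.4288, 1.0847).
‖u_3‖ = 3.0304, so e_3 = (-0.0585, 0.2995, 0.3694, 0.8015, 0.3579).
e_1·c_4 = 0.0000·(-4) + 0.6255·0 + (-0.2085)·3 + (-0.4170)·(-4) + 0.6255·(-2) = -0.2085; e_2·c_4 = (-0.6873)·(-4) + (-0.3586)·0 + 0.4632·3 + (-0.2764)·(-4) + 0.3287·(-2) = 4.5871; e_3·c_4 = (-0.0585)·(-4) + 0.2995·0 + 0.3694·3 + 0.8015·(-4) + 0.3579·(-2) = -2.5797.
u_4 = c_4 + 0.2085·e_1 − 4.5871·e_2 + 2.5797·e_3 = (-0.9980, 2.5479, 1.7847, -0.7515, -2.4540).
‖u_4‖ = 4.1545, so e_4 = (-0.2402, 0.6133, 0.4296, -0.1809, -0.5907).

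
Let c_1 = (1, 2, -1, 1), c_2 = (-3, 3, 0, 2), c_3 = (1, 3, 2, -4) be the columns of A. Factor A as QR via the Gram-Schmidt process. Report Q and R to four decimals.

c_1 = (1, 2, -1, 1); ‖c_1‖ = 2.6458, so e_1 = (0.3780, 0.7559, -0.3780, 0.3780).
e_1·c_2 = 0.3780·(-3) + 0.7559·3 + (-0.3780)·0 + 0.3780·2 = 1.8898.
u_2 = c_2 − 1.8898·e_1 = (-3.7143, 1.5714, 0.7143, 1.2857).
‖u_2‖ = 4.2929, so e_2 = (-0.8652, 0.3661, 0.1664, 0.2995).
e_1·c_3 = 0.3780·1 + 0.7559·3 + (-0.3780)·2 + 0.3780·(-4) = 0.3780; e_2·c_3 = (-0.8652)·1 + 0.3661·3 + 0.1664·2 + 0.2995·(-4) = -0.6323.
u_3 = c_3 − 0.3780·e_1 + 0.6323·e_2 = (0.3101, 2.9457, 2.2481, -3.9535).
‖u_3‖ = 5.4275, so e_3 = (0.0571, 0.5427, 0.4142, -0.7284).

Q = [[0.3780, -0.8652, 0.0571], [0.7559, 0.3661, 0.5427], [-0.3780, 0.1664, 0.4142], [0.3780, 0.2995, -0.7284]], R = [[2.6458, 1.8898, 0.3780], [0.0000, 4.2929, -0.6323], [0.0000, 0.0000, 5.4275]]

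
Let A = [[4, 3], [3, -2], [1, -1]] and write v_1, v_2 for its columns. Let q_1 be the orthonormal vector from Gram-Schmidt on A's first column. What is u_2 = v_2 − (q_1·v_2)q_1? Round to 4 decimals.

v_1 = (4, 3, 1); ‖v_1‖ = 5.0990, so q_1 = (0.7845, 0.5883, 0.1961).
q_1·v_2 = 0.7845·3 + 0.5883·(-2) + 0.1961·(-1) = 0.9806.
u_2 = v_2 − 0.9806·q_1 = (2.2308, -2.5769, -1.1923).

u_2 = (2.2308, -2.5769, -1.1923)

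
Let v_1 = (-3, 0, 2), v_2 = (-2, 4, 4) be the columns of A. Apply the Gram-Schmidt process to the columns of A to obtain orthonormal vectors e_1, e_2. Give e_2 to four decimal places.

e_2 = (0.2691, 0.8745, 0.4036)

v_1 = (-3, 0, 2); ‖v_1‖ = 3.6056, so e_1 = (-0.8321, 0.0000, 0.5547).
e_1·v_2 = (-0.8321)·(-2) + 0.0000·4 + 0.5547·4 = 3.8829.
u_2 = v_2 − 3.8829·e_1 = (1.2308, 4.0000, 1.8462).
‖u_2‖ = 4.5742, so e_2 = (0.2691, 0.8745, 0.4036).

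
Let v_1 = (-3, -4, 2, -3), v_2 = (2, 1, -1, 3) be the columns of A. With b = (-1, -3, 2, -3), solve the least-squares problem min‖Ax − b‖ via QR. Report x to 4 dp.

e_1 = v_1/‖v_1‖ = (-3, -4, 2, -3)/6.1644 = (-0.4867, -0.6489, 0.3244, -0.4867).
r_{12} = e_1·v_2 = -3.4066.
u_2 = v_2 + 3.4066·e_1 = (0.3421, -1.2105, 0.1053, 1.3421).
‖u_2‖ = 1.8425, so e_2 = (0.1857, -0.6570, 0.0571, 0.7284).
Qᵀb = (4.5422, -0.2857).
Back-substitute: x_2 = -0.2857/1.8425 = -0.1550.
x_1 = (4.5422 + 3.4066·(-0.1550))/6.1644 = 0.6512.

x = (0.6512, -0.1550)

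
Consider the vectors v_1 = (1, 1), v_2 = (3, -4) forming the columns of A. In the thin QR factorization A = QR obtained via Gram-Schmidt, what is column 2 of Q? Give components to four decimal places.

e_2 = (0.7071, -0.7071)

v_1 = (1, 1); ‖v_1‖ = 1.4142, so e_1 = (0.7071, 0.7071).
e_1·v_2 = 0.7071·3 + 0.7071·(-4) = -0.7071.
u_2 = v_2 + 0.7071·e_1 = (3.5000, -3.5000).
‖u_2‖ = 4.9497, so e_2 = (0.7071, -0.7071).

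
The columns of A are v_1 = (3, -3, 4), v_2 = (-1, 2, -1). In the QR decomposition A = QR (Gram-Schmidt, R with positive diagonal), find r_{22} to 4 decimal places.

r_{22} = 1.0146

v_1 = (3, -3, 4); ‖v_1‖ = 5.8310, so e_1 = (0.5145, -0.5145, 0.6860).
e_1·v_2 = 0.5145·(-1) + (-0.5145)·2 + 0.6860·(-1) = -2.2295.
u_2 = v_2 + 2.2295·e_1 = (0.1471, 0.8529, 0.5294).
r_{22} = ‖u_2‖ = 1.0146.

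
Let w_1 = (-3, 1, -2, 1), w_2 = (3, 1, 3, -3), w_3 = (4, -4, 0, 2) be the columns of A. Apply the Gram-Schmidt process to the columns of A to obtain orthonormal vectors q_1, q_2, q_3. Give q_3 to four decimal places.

w_1 = (-3, 1, -2, 1); ‖w_1‖ = 3.8730, so q_1 = (-0.7746, 0.2582, -0.5164, 0.2582).
q_1·w_2 = (-0.7746)·3 + 0.2582·1 + (-0.5164)·3 + 0.2582·(-3) = -4.3894.
u_2 = w_2 + 4.3894·q_1 = (-0.4000, 2.1333, 0.7333, -1.8667).
‖u_2‖ = 2.9552, so q_2 = (-0.1354, 0.7219, 0.2481, -0.6317).
q_1·w_3 = (-0.7746)·4 + 0.2582·(-4) + (-0.5164)·0 + 0.2582·2 = -3.6148; q_2·w_3 = (-0.1354)·4 + 0.7219·(-4) + 0.2481·0 + (-0.6317)·2 = -4.6923.
u_3 = w_3 + 3.6148·q_1 + 4.6923·q_2 = (0.5649, 0.3206, -0.7023, -0.0305).
‖u_3‖ = 0.9571, so q_3 = (0.5902, 0.3350, -0.7338, -0.0319).

q_3 = (0.5902, 0.3350, -0.7338, -0.0319)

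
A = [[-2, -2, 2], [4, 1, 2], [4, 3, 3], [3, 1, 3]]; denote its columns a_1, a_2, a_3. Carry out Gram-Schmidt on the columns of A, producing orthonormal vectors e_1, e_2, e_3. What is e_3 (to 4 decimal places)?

e_3 = (0.7289, -0.3579, 0.5115, 0.2810)

a_1 = (-2, 4, 4, 3); ‖a_1‖ = 6.7082, so e_1 = (-0.2981, 0.5963, 0.5963, 0.4472).
e_1·a_2 = (-0.2981)·(-2) + 0.5963·1 + 0.5963·3 + 0.4472·1 = 3.4286.
u_2 = a_2 − 3.4286·e_1 = (-0.9778, -1.0444, 0.9556, -0.5333).
‖u_2‖ = 1.8012, so e_2 = (-0.5428, -0.5798, 0.5305, -0.2961).
e_1·a_3 = (-0.2981)·2 + 0.5963·2 + 0.5963·3 + 0.4472·3 = 3.7268; e_2·a_3 = (-0.5428)·2 + (-0.5798)·2 + 0.5305·3 + (-0.2961)·3 = -1.5422.
u_3 = a_3 − 3.7268·e_1 + 1.5422·e_2 = (2.2740, -1.1164, 1.5959, 0.8767).
‖u_3‖ = 3.1198, so e_3 = (0.7289, -0.3579, 0.5115, 0.2810).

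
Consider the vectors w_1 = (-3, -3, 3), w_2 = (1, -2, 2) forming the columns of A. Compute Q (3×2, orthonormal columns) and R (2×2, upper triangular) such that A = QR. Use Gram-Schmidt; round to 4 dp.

Q = [[-0.5774, 0.8165], [-0.5774, -0.4082], [0.5774, 0.4082]], R = [[5.1962, 1.7321], [0.0000, 2.4495]]

w_1 = (-3, -3, 3); ‖w_1‖ = 5.1962, so e_1 = (-0.5774, -0.5774, 0.5774).
e_1·w_2 = (-0.5774)·1 + (-0.5774)·(-2) + 0.5774·2 = 1.7321.
u_2 = w_2 − 1.7321·e_1 = (2.0000, -1.0000, 1.0000).
‖u_2‖ = 2.4495, so e_2 = (0.8165, -0.4082, 0.4082).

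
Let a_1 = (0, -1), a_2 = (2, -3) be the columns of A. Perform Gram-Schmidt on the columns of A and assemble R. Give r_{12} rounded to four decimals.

r_{12} = 3.0000

q_1 = a_1/‖a_1‖ = (0, -1)/1.0000 = (0.0000, -1.0000).
r_{12} = q_1·a_2 = 3.0000.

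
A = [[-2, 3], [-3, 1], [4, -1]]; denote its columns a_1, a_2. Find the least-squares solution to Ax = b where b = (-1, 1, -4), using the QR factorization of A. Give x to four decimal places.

x = (-1.0733, -1.0867)

q_1 = a_1/‖a_1‖ = (-2, -3, 4)/5.3852 = (-0.3714, -0.5571, 0.7428).
r_{12} = q_1·a_2 = -2.4140.
u_2 = a_2 + 2.4140·q_1 = (2.1034, -0.3448, 0.7931).
‖u_2‖ = 2.2743, so q_2 = (0.9249, -0.1516, 0.3487).
Qᵀb = (-3.1568, -2.4714).
Back-substitute: x_2 = -2.4714/2.2743 = -1.0867.
x_1 = (-3.1568 + 2.4140·(-1.0867))/5.3852 = -1.0733.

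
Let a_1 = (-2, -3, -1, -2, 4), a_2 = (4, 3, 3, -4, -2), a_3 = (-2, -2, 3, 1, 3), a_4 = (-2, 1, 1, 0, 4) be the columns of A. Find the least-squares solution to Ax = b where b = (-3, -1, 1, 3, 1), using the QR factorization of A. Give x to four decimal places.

x = (-0.4389, -0.4625, 0.5730, 0.1207)

a_1 = (-2, -3, -1, -2, 4); ‖a_1‖ = 5.8310, so e_1 = (-0.3430, -0.5145, -0.1715, -0.3430, 0.6860).
e_1·a_2 = (-0.3430)·4 + (-0.5145)·3 + (-0.1715)·3 + (-0.3430)·(-4) + 0.6860·(-2) = -3.4300.
u_2 = a_2 + 3.4300·e_1 = (2.8235, 1.2353, 2.4118, -5.1765, 0.3529).
‖u_2‖ = 6.4989, so e_2 = (0.4345, 0.1901, 0.3711, -0.7965, 0.0543).
e_1·a_3 = (-0.3430)·(-2) + (-0.5145)·(-2) + (-0.1715)·3 + (-0.3430)·1 + 0.6860·3 = 2.9155; e_2·a_3 = 0.4345·(-2) + 0.1901·(-2) + 0.3711·3 + (-0.7965)·1 + 0.0543·3 = -0.7694.
u_3 = a_3 − 2.9155·e_1 + 0.7694·e_2 = (-0.6657, -0.3538, 3.7855, 1.3872, 1.0418).
‖u_3‖ = 4.2318, so e_3 = (-0.1573, -0.0836, 0.8945, 0.3278, 0.2462).
e_1·a_4 = (-0.3430)·(-2) + (-0.5145)·1 + (-0.1715)·1 + (-0.3430)·0 + 0.6860·4 = 2.7440; e_2·a_4 = 0.4345·(-2) + 0.1901·1 + 0.3711·1 + (-0.7965)·0 + 0.0543·4 = -0.0905; e_3·a_4 = (-0.1573)·(-2) + (-0.0836)·1 + 0.8945·1 + 0.3278·0 + 0.2462·4 = 2.1103.
u_4 = a_4 − 2.7440·e_1 + 0.0905·e_2 − 2.1103·e_3 = (-0.6875, 2.6054, -0.3836, 0.1773, 1.6030).
‖u_4‖ = 3.1637, so e_4 = (-0.2173, 0.8235, -0.1212, 0.0560, 0.5067).
Qᵀb = (1.0290, -3.4576, 2.6797, 0.3820).
Back-substitute: x_4 = 0.3820/3.1637 = 0.1207.
x_3 = (2.6797 − 2.1103·0.1207)/4.2318 = 0.5730.
x_2 = (-3.4576 + 0.7694·0.5730 + 0.0905·0.1207)/6.4989 = -0.4625.
x_1 = (1.0290 + 3.4300·(-0.4625) − 2.9155·0.5730 − 2.7440·0.1207)/5.8310 = -0.4389.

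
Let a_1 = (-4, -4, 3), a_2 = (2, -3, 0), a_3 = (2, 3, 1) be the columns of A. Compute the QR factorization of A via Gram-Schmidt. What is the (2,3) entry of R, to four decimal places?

r_{23} = -0.9410

a_1 = (-4, -4, 3); ‖a_1‖ = 6.4031, so q_1 = (-0.6247, -0.6247, 0.4685).
q_1·a_2 = (-0.6247)·2 + (-0.6247)·(-3) + 0.4685·0 = 0.6247.
u_2 = a_2 − 0.6247·q_1 = (2.3902, -2.6098, -0.2927).
‖u_2‖ = 3.5510, so q_2 = (0.6731, -0.7349, -0.0824).
r_{23} = q_2·a_3 = -0.9410.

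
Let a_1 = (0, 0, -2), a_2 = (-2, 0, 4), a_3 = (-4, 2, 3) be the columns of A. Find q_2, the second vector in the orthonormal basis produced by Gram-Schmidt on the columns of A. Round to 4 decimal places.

q_1 = a_1/‖a_1‖ = (0, 0, -2)/2.0000 = (0.0000, 0.0000, -1.0000).
r_{12} = q_1·a_2 = -4.0000.
u_2 = a_2 + 4.0000·q_1 = (-2.0000, 0.0000, 0.0000).
‖u_2‖ = 2.0000, so q_2 = (-1.0000, 0.0000, 0.0000).

q_2 = (-1.0000, 0.0000, 0.0000)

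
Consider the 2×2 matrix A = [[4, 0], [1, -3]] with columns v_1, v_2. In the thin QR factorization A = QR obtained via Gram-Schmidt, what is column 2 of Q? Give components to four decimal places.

q_2 = (0.2425, -0.9701)

q_1 = v_1/‖v_1‖ = (4, 1)/4.1231 = (0.9701, 0.2425).
r_{12} = q_1·v_2 = -0.7276.
u_2 = v_2 + 0.7276·q_1 = (0.7059, -2.8235).
‖u_2‖ = 2.9104, so q_2 = (0.2425, -0.9701).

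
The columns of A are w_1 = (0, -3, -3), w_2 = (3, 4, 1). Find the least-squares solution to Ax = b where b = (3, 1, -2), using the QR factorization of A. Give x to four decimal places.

w_1 = (0, -3, -3); ‖w_1‖ = 4.2426, so e_1 = (0.0000, -0.7071, -0.7071).
e_1·w_2 = 0.0000·3 + (-0.7071)·4 + (-0.7071)·1 = -3.5355.
u_2 = w_2 + 3.5355·e_1 = (3.0000, 1.5000, -1.5000).
‖u_2‖ = 3.6742, so e_2 = (0.8165, 0.4082, -0.4082).
Qᵀb = (0.7071, 3.6742).
Back-substitute: x_2 = 3.6742/3.6742 = 1.0000.
x_1 = (0.7071 + 3.5355·1.0000)/4.2426 = 1.0000.

x = (1.0000, 1.0000)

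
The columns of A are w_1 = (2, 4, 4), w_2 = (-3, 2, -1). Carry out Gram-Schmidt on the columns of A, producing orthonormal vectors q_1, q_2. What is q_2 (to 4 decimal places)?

w_1 = (2, 4, 4); ‖w_1‖ = 6.0000, so q_1 = (0.3333, 0.6667, 0.6667).
q_1·w_2 = 0.3333·(-3) + 0.6667·2 + 0.6667·(-1) = -0.3333.
u_2 = w_2 + 0.3333·q_1 = (-2.8889, 2.2222, -0.7778).
‖u_2‖ = 3.7268, so q_2 = (-0.7752, 0.5963, -0.2087).

q_2 = (-0.7752, 0.5963, -0.2087)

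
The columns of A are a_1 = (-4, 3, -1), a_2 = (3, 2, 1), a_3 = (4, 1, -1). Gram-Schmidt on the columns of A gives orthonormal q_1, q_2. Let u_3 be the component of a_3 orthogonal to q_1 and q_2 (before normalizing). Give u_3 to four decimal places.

u_3 = (0.6032, 0.1206, -2.0508)

a_1 = (-4, 3, -1); ‖a_1‖ = 5.0990, so q_1 = (-0.7845, 0.5883, -0.1961).
q_1·a_2 = (-0.7845)·3 + 0.5883·2 + (-0.1961)·1 = -1.3728.
u_2 = a_2 + 1.3728·q_1 = (1.9231, 2.8077, 0.7308).
‖u_2‖ = 3.4807, so q_2 = (0.5525, 0.8066, 0.2099).
q_1·a_3 = (-0.7845)·4 + 0.5883·1 + (-0.1961)·(-1) = -2.3534; q_2·a_3 = 0.5525·4 + 0.8066·1 + 0.2099·(-1) = 2.8067.
u_3 = a_3 + 2.3534·q_1 − 2.8067·q_2 = (0.6032, 0.1206, -2.0508).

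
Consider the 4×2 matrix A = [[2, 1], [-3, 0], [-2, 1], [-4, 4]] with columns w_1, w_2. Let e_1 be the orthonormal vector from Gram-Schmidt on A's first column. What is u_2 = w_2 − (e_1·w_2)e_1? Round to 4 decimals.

u_2 = (1.9697, -1.4545, 0.0303, 2.0606)

e_1 = w_1/‖w_1‖ = (2, -3, -2, -4)/5.7446 = (0.3482, -0.5222, -0.3482, -0.6963).
r_{12} = e_1·w_2 = -2.7852.
u_2 = w_2 + 2.7852·e_1 = (1.9697, -1.4545, 0.0303, 2.0606).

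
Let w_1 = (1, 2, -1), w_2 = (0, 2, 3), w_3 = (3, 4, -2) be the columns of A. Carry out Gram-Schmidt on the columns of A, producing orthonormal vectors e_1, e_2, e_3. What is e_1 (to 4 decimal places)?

w_1 = (1, 2, -1); ‖w_1‖ = 2.4495, so e_1 = (0.4082, 0.8165, -0.4082).

e_1 = (0.4082, 0.8165, -0.4082)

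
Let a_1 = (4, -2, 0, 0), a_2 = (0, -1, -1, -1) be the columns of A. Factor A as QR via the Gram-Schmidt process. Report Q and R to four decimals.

a_1 = (4, -2, 0, 0); ‖a_1‖ = 4.4721, so q_1 = (0.8944, -0.4472, 0.0000, 0.0000).
q_1·a_2 = 0.8944·0 + (-0.4472)·(-1) + 0.0000·(-1) + 0.0000·(-1) = 0.4472.
u_2 = a_2 − 0.4472·q_1 = (-0.4000, -0.8000, -1.0000, -1.0000).
‖u_2‖ = 1.6733, so q_2 = (-0.2390, -0.4781, -0.5976, -0.5976).

Q = [[0.8944, -0.2390], [-0.4472, -0.4781], [0.0000, -0.5976], [0.0000, -0.5976]], R = [[4.4721, 0.4472], [0.0000, 1.6733]]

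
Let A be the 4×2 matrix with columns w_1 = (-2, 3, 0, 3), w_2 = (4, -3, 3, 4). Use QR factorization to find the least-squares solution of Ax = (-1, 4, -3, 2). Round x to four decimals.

x = (0.8512, -0.2549)

w_1 = (-2, 3, 0, 3); ‖w_1‖ = 4.6904, so e_1 = (-0.4264, 0.6396, 0.0000, 0.6396).
e_1·w_2 = (-0.4264)·4 + 0.6396·(-3) + 0.0000·3 + 0.6396·4 = -1.0660.
u_2 = w_2 + 1.0660·e_1 = (3.5455, -2.3182, 3.0000, 4.6818).
‖u_2‖ = 6.9903, so e_2 = (0.5072, -0.3316, 0.4292, 0.6698).
Qᵀb = (4.2640, -1.7817).
Back-substitute: x_2 = -1.7817/6.9903 = -0.2549.
x_1 = (4.2640 + 1.0660·(-0.2549))/4.6904 = 0.8512.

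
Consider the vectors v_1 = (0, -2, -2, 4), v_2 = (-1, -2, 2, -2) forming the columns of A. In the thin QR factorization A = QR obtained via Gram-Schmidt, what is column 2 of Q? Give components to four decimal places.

q_2 = (-0.3111, -0.8296, 0.4148, -0.2074)

v_1 = (0, -2, -2, 4); ‖v_1‖ = 4.8990, so q_1 = (0.0000, -0.4082, -0.4082, 0.8165).
q_1·v_2 = 0.0000·(-1) + (-0.4082)·(-2) + (-0.4082)·2 + 0.8165·(-2) = -1.6330.
u_2 = v_2 + 1.6330·q_1 = (-1.0000, -2.6667, 1.3333, -0.6667).
‖u_2‖ = 3.2146, so q_2 = (-0.3111, -0.8296, 0.4148, -0.2074).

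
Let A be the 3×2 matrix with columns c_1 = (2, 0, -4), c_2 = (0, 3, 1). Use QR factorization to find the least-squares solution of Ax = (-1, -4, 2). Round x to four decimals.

c_1 = (2, 0, -4); ‖c_1‖ = 4.4721, so e_1 = (0.4472, 0.0000, -0.8944).
e_1·c_2 = 0.4472·0 + 0.0000·3 + (-0.8944)·1 = -0.8944.
u_2 = c_2 + 0.8944·e_1 = (0.4000, 3.0000, 0.2000).
‖u_2‖ = 3.0332, so e_2 = (0.1319, 0.9891, 0.0659).
Qᵀb = (-2.2361, -3.9563).
Back-substitute: x_2 = -3.9563/3.0332 = -1.3043.
x_1 = (-2.2361 + 0.8944·(-1.3043))/4.4721 = -0.7609.

x = (-0.7609, -1.3043)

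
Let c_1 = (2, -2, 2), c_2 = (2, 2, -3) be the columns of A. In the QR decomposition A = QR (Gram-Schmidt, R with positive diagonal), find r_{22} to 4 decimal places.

e_1 = c_1/‖c_1‖ = (2, -2, 2)/3.4641 = (0.5774, -0.5774, 0.5774).
r_{12} = e_1·c_2 = -1.7321.
u_2 = c_2 + 1.7321·e_1 = (3.0000, 1.0000, -2.0000).
r_{22} = ‖u_2‖ = 3.7417.

r_{22} = 3.7417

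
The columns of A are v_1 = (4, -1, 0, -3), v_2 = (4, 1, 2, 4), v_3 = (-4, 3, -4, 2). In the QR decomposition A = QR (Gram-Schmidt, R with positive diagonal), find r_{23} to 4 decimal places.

r_{23} = -1.6708

v_1 = (4, -1, 0, -3); ‖v_1‖ = 5.0990, so e_1 = (0.7845, -0.1961, 0.0000, -0.5883).
e_1·v_2 = 0.7845·4 + (-0.1961)·1 + 0.0000·2 + (-0.5883)·4 = 0.5883.
u_2 = v_2 − 0.5883·e_1 = (3.5385, 1.1154, 2.0000, 4.3462).
‖u_2‖ = 6.0542, so e_2 = (0.5845, 0.1842, 0.3303, 0.7179).
r_{23} = e_2·v_3 = -1.6708.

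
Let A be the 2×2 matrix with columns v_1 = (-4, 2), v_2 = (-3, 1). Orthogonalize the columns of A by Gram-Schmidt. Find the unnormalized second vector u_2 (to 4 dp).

q_1 = v_1/‖v_1‖ = (-4, 2)/4.4721 = (-0.8944, 0.4472).
r_{12} = q_1·v_2 = 3.1305.
u_2 = v_2 − 3.1305·q_1 = (-0.2000, -0.4000).

u_2 = (-0.2000, -0.4000)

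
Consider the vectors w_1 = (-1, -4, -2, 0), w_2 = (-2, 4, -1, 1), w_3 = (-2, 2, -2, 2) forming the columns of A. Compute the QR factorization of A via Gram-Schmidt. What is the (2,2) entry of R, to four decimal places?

w_1 = (-1, -4, -2, 0); ‖w_1‖ = 4.5826, so q_1 = (-0.2182, -0.8729, -0.4364, 0.0000).
q_1·w_2 = (-0.2182)·(-2) + (-0.8729)·4 + (-0.4364)·(-1) + 0.0000·1 = -2.6186.
u_2 = w_2 + 2.6186·q_1 = (-2.5714, 1.7143, -2.1429, 1.0000).
r_{22} = ‖u_2‖ = 3.8914.

r_{22} = 3.8914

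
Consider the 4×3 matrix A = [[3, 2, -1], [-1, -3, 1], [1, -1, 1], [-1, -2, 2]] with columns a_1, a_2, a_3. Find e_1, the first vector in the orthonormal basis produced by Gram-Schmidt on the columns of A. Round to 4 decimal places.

a_1 = (3, -1, 1, -1); ‖a_1‖ = 3.4641, so e_1 = (0.8660, -0.2887, 0.2887, -0.2887).

e_1 = (0.8660, -0.2887, 0.2887, -0.2887)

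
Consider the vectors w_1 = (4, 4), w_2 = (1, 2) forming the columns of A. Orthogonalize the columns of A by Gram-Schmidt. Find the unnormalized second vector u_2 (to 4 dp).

w_1 = (4, 4); ‖w_1‖ = 5.6569, so q_1 = (0.7071, 0.7071).
q_1·w_2 = 0.7071·1 + 0.7071·2 = 2.1213.
u_2 = w_2 − 2.1213·q_1 = (-0.5000, 0.5000).

u_2 = (-0.5000, 0.5000)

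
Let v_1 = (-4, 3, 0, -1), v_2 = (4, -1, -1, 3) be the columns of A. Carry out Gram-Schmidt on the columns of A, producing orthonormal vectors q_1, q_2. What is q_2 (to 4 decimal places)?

v_1 = (-4, 3, 0, -1); ‖v_1‖ = 5.0990, so q_1 = (-0.7845, 0.5883, 0.0000, -0.1961).
q_1·v_2 = (-0.7845)·4 + 0.5883·(-1) + 0.0000·(-1) + (-0.1961)·3 = -4.3146.
u_2 = v_2 + 4.3146·q_1 = (0.6154, 1.5385, -1.0000, 2.1538).
‖u_2‖ = 2.8956, so q_2 = (0.2125, 0.5313, -0.3453, 0.7438).

q_2 = (0.2125, 0.5313, -0.3453, 0.7438)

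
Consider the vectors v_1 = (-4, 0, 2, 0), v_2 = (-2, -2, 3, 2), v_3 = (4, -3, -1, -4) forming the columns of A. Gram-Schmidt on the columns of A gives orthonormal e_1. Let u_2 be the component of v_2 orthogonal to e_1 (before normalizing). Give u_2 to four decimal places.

e_1 = v_1/‖v_1‖ = (-4, 0, 2, 0)/4.4721 = (-0.8944, 0.0000, 0.4472, 0.0000).
r_{12} = e_1·v_2 = 3.1305.
u_2 = v_2 − 3.1305·e_1 = (0.8000, -2.0000, 1.6000, 2.0000).

u_2 = (0.8000, -2.0000, 1.6000, 2.0000)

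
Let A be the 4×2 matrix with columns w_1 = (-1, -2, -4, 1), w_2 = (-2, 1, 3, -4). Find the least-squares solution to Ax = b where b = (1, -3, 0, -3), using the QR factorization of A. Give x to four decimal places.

q_1 = w_1/‖w_1‖ = (-1, -2, -4, 1)/4.6904 = (-0.2132, -0.4264, -0.8528, 0.2132).
r_{12} = q_1·w_2 = -3.4112.
u_2 = w_2 + 3.4112·q_1 = (-2.7273, -0.4545, 0.0909, -3.2727).
‖u_2‖ = 4.2853, so q_2 = (-0.6364, -0.1061, 0.0212, -0.7637).
Qᵀb = (0.4264, 1.9729).
Back-substitute: x_2 = 1.9729/4.2853 = 0.4604.
x_1 = (0.4264 + 3.4112·0.4604)/4.6904 = 0.4257.

x = (0.4257, 0.4604)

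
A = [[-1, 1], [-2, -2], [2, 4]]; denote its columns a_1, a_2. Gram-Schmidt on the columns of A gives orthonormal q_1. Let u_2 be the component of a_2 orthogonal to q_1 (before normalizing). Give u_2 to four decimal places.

u_2 = (2.2222, 0.4444, 1.5556)

a_1 = (-1, -2, 2); ‖a_1‖ = 3.0000, so q_1 = (-0.3333, -0.6667, 0.6667).
q_1·a_2 = (-0.3333)·1 + (-0.6667)·(-2) + 0.6667·4 = 3.6667.
u_2 = a_2 − 3.6667·q_1 = (2.2222, 0.4444, 1.5556).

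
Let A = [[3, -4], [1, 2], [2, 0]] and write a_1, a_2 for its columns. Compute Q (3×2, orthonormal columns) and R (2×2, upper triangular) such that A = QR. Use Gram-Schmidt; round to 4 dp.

q_1 = a_1/‖a_1‖ = (3, 1, 2)/3.7417 = (0.8018, 0.2673, 0.5345).
r_{12} = q_1·a_2 = -2.6726.
u_2 = a_2 + 2.6726·q_1 = (-1.8571, 2.7143, 1.4286).
‖u_2‖ = 3.5857, so q_2 = (-0.5179, 0.7570, 0.3984).

Q = [[0.8018, -0.5179], [0.2673, 0.7570], [0.5345, 0.3984]], R = [[3.7417, -2.6726], [0.0000, 3.5857]]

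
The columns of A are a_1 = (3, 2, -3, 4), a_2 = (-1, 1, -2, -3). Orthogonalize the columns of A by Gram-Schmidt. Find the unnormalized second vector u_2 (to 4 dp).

u_2 = (-0.4474, 1.3684, -2.5526, -2.2632)

e_1 = a_1/‖a_1‖ = (3, 2, -3, 4)/6.1644 = (0.4867, 0.3244, -0.4867, 0.6489).
r_{12} = e_1·a_2 = -1.1355.
u_2 = a_2 + 1.1355·e_1 = (-0.4474, 1.3684, -2.5526, -2.2632).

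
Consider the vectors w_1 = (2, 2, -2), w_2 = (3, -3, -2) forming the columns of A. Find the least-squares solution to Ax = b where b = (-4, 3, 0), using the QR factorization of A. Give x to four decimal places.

x = (0.1613, -0.9839)

w_1 = (2, 2, -2); ‖w_1‖ = 3.4641, so q_1 = (0.5774, 0.5774, -0.5774).
q_1·w_2 = 0.5774·3 + 0.5774·(-3) + (-0.5774)·(-2) = 1.1547.
u_2 = w_2 − 1.1547·q_1 = (2.3333, -3.6667, -1.3333).
‖u_2‖ = 4.5461, so q_2 = (0.5133, -0.8066, -0.2933).
Qᵀb = (-0.5774, -4.4727).
Back-substitute: x_2 = -4.4727/4.5461 = -0.9839.
x_1 = (-0.5774 − 1.1547·(-0.9839))/3.4641 = 0.1613.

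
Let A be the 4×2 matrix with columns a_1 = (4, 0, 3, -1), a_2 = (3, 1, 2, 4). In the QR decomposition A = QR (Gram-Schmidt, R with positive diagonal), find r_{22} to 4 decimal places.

r_{22} = 4.7394

q_1 = a_1/‖a_1‖ = (4, 0, 3, -1)/5.0990 = (0.7845, 0.0000, 0.5883, -0.1961).
r_{12} = q_1·a_2 = 2.7456.
u_2 = a_2 − 2.7456·q_1 = (0.8462, 1.0000, 0.3846, 4.5385).
r_{22} = ‖u_2‖ = 4.7394.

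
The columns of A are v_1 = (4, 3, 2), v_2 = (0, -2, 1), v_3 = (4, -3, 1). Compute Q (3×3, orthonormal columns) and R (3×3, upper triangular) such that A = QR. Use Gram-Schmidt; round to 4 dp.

Q = [[0.7428, 0.2616, 0.6163], [0.5571, -0.7521, -0.3522], [0.3714, 0.6049, -0.7044]], R = [[5.3852, -0.7428, 1.6713], [0.0000, 2.1091, 3.9075], [0.0000, 0.0000, 2.8174]]

q_1 = v_1/‖v_1‖ = (4, 3, 2)/5.3852 = (0.7428, 0.5571, 0.3714).
r_{12} = q_1·v_2 = -0.7428.
u_2 = v_2 + 0.7428·q_1 = (0.5517, -1.5862, 1.2759).
‖u_2‖ = 2.1091, so q_2 = (0.2616, -0.7521, 0.6049).
r_{13} = q_1·v_3 = 1.6713; r_{23} = q_2·v_3 = 3.9075.
u_3 = v_3 − 1.6713·q_1 − 3.9075·q_2 = (1.7364, -0.9922, -1.9845).
‖u_3‖ = 2.8174, so q_3 = (0.6163, -0.3522, -0.7044).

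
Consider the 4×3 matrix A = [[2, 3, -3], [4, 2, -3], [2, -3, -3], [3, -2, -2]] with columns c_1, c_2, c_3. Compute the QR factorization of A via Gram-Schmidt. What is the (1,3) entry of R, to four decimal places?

r_{13} = -5.2223

c_1 = (2, 4, 2, 3); ‖c_1‖ = 5.7446, so e_1 = (0.3482, 0.6963, 0.3482, 0.5222).
r_{13} = e_1·c_3 = -5.2223.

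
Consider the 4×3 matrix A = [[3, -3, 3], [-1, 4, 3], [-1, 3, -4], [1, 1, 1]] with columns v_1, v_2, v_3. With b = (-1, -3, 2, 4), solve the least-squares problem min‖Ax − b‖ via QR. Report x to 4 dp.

x = (1.5686, 0.5103, -0.8335)

v_1 = (3, -1, -1, 1); ‖v_1‖ = 3.4641, so q_1 = (0.8660, -0.2887, -0.2887, 0.2887).
q_1·v_2 = 0.8660·(-3) + (-0.2887)·4 + (-0.2887)·3 + 0.2887·1 = -4.3301.
u_2 = v_2 + 4.3301·q_1 = (0.7500, 2.7500, 1.7500, 2.2500).
‖u_2‖ = 4.0311, so q_2 = (0.1861, 0.6822, 0.4341, 0.5582).
q_1·v_3 = 0.8660·3 + (-0.2887)·3 + (-0.2887)·(-4) + 0.2887·1 = 3.1754; q_2·v_3 = 0.1861·3 + 0.6822·3 + 0.4341·(-4) + 0.5582·1 = 1.4264.
u_3 = v_3 − 3.1754·q_1 − 1.4264·q_2 = (-0.0154, 2.9436, -3.7026, -0.7128).
‖u_3‖ = 4.7835, so q_3 = (-0.0032, 0.6154, -0.7740, -0.1490).
Qᵀb = (0.5774, 0.8682, -3.9870).
Back-substitute: x_3 = -3.9870/4.7835 = -0.8335.
x_2 = (0.8682 − 1.4264·(-0.8335))/4.0311 = 0.5103.
x_1 = (0.5774 + 4.3301·0.5103 − 3.1754·(-0.8335))/3.4641 = 1.5686.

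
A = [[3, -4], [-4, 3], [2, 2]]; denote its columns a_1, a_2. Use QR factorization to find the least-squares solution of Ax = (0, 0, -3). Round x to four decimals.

a_1 = (3, -4, 2); ‖a_1‖ = 5.3852, so e_1 = (0.5571, -0.7428, 0.3714).
e_1·a_2 = 0.5571·(-4) + (-0.7428)·3 + 0.3714·2 = -3.7139.
u_2 = a_2 + 3.7139·e_1 = (-1.9310, 0.2414, 3.3793).
‖u_2‖ = 3.8996, so e_2 = (-0.4952, 0.0619, 0.8666).
Qᵀb = (-1.1142, -2.5997).
Back-substitute: x_2 = -2.5997/3.8996 = -0.6667.
x_1 = (-1.1142 + 3.7139·(-0.6667))/5.3852 = -0.6667.

x = (-0.6667, -0.6667)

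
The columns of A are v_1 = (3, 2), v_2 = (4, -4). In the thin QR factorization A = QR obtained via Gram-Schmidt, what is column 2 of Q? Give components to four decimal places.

v_1 = (3, 2); ‖v_1‖ = 3.6056, so q_1 = (0.8321, 0.5547).
q_1·v_2 = 0.8321·4 + 0.5547·(-4) = 1.1094.
u_2 = v_2 − 1.1094·q_1 = (3.0769, -4.6154).
‖u_2‖ = 5.5470, so q_2 = (0.5547, -0.8321).

q_2 = (0.5547, -0.8321)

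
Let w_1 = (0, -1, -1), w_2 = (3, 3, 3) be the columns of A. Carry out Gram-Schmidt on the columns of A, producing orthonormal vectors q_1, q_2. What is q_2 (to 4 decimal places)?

q_1 = w_1/‖w_1‖ = (0, -1, -1)/1.4142 = (0.0000, -0.7071, -0.7071).
r_{12} = q_1·w_2 = -4.2426.
u_2 = w_2 + 4.2426·q_1 = (3.0000, 0.0000, 0.0000).
‖u_2‖ = 3.0000, so q_2 = (1.0000, 0.0000, 0.0000).

q_2 = (1.0000, 0.0000, 0.0000)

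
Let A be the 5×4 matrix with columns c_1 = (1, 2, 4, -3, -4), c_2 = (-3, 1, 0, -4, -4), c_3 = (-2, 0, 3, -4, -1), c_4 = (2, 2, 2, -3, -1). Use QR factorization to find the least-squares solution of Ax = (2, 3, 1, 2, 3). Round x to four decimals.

c_1 = (1, 2, 4, -3, -4); ‖c_1‖ = 6.7823, so q_1 = (0.1474, 0.2949, 0.5898, -0.4423, -0.5898).
q_1·c_2 = 0.1474·(-3) + 0.2949·1 + 0.5898·0 + (-0.4423)·(-4) + (-0.5898)·(-4) = 3.9809.
u_2 = c_2 − 3.9809·q_1 = (-3.5870, -0.1739, -2.3478, -2.2391, -1.6522).
‖u_2‖ = 5.1139, so q_2 = (-0.7014, -0.0340, -0.4591, -0.4379, -0.3231).
q_1·c_3 = 0.1474·(-2) + 0.2949·0 + 0.5898·3 + (-0.4423)·(-4) + (-0.5898)·(-1) = 3.8335; q_2·c_3 = (-0.7014)·(-2) + (-0.0340)·0 + (-0.4591)·3 + (-0.4379)·(-4) + (-0.3231)·(-1) = 2.1000.
u_3 = c_3 − 3.8335·q_1 − 2.1000·q_2 = (-1.0923, -1.0590, 1.7032, -1.3849, 1.9393).
‖u_3‖ = 3.3007, so q_3 = (-0.3309, -0.3208, 0.5160, -0.4196, 0.5876).
q_1·c_4 = 0.1474·2 + 0.2949·2 + 0.5898·2 + (-0.4423)·(-3) + (-0.5898)·(-1) = 3.9809; q_2·c_4 = (-0.7014)·2 + (-0.0340)·2 + (-0.4591)·2 + (-0.4379)·(-3) + (-0.3231)·(-1) = -0.7524; q_3·c_4 = (-0.3309)·2 + (-0.3208)·2 + 0.5160·2 + (-0.4196)·(-3) + 0.5876·(-1) = 0.3997.
u_4 = c_4 − 3.9809·q_1 + 0.7524·q_2 − 0.3997·q_3 = (1.0175, 0.9287, -0.8995, -1.4009, 0.8699).
‖u_4‖ = 2.3294, so q_4 = (0.4368, 0.3987, -0.3861, -0.6014, 0.3734).
Qᵀb = (-0.8847, -3.8089, -0.1849, 1.6011).
Back-substitute: x_4 = 1.6011/2.3294 = 0.6873.
x_3 = (-0.1849 − 0.3997·0.6873)/3.3007 = -0.1392.
x_2 = (-3.8089 − 2.1000·(-0.1392) + 0.7524·0.6873)/5.1139 = -0.5865.
x_1 = (-0.8847 − 3.9809·(-0.5865) − 3.8335·(-0.1392) − 3.9809·0.6873)/6.7823 = -0.1109.

x = (-0.1109, -0.5865, -0.1392, 0.6873)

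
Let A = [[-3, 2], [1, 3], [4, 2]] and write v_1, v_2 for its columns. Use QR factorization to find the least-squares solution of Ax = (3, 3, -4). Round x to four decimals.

x = (-0.9808, 0.7002)

v_1 = (-3, 1, 4); ‖v_1‖ = 5.0990, so q_1 = (-0.5883, 0.1961, 0.7845).
q_1·v_2 = (-0.5883)·2 + 0.1961·3 + 0.7845·2 = 0.9806.
u_2 = v_2 − 0.9806·q_1 = (2.5769, 2.8077, 1.2308).
‖u_2‖ = 4.0048, so q_2 = (0.6435, 0.7011, 0.3073).
Qᵀb = (-4.3146, 2.8043).
Back-substitute: x_2 = 2.8043/4.0048 = 0.7002.
x_1 = (-4.3146 − 0.9806·0.7002)/5.0990 = -0.9808.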